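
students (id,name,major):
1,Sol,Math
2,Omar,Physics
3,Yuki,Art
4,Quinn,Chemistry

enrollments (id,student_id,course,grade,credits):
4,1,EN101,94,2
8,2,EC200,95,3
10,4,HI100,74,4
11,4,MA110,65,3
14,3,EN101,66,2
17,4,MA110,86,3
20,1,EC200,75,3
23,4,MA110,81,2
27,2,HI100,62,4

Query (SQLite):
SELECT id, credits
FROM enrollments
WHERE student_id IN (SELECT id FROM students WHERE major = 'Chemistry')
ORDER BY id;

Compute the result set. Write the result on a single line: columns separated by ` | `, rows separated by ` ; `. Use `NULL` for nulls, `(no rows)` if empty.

10 | 4 ; 11 | 3 ; 17 | 3 ; 23 | 2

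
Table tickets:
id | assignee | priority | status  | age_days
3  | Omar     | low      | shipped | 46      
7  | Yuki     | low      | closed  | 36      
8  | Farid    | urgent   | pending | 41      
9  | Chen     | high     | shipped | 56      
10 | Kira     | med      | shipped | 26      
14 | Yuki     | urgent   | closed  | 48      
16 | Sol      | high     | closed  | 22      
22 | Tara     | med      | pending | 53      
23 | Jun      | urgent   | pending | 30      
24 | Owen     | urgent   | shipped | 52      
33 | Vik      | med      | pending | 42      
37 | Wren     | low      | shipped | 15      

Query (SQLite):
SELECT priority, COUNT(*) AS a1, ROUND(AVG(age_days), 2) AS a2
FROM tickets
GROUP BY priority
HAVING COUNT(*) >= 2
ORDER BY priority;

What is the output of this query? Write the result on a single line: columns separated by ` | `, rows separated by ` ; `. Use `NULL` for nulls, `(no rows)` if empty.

high | 2 | 39 ; low | 3 | 32.33 ; med | 3 | 40.33 ; urgent | 4 | 42.75

Group tickets by priority.
Per group compute: COUNT(*), ROUND(AVG(age_days), 2).
HAVING: drop groups with fewer than 2 rows.
  high: ids {9, 16} → COUNT(*)=2, ROUND(AVG(age_days), 2)=39
  low: ids {3, 7, 37} → COUNT(*)=3, ROUND(AVG(age_days), 2)=32.33
  med: ids {10, 22, 33} → COUNT(*)=3, ROUND(AVG(age_days), 2)=40.33
  urgent: ids {8, 14, 23, 24} → COUNT(*)=4, ROUND(AVG(age_days), 2)=42.75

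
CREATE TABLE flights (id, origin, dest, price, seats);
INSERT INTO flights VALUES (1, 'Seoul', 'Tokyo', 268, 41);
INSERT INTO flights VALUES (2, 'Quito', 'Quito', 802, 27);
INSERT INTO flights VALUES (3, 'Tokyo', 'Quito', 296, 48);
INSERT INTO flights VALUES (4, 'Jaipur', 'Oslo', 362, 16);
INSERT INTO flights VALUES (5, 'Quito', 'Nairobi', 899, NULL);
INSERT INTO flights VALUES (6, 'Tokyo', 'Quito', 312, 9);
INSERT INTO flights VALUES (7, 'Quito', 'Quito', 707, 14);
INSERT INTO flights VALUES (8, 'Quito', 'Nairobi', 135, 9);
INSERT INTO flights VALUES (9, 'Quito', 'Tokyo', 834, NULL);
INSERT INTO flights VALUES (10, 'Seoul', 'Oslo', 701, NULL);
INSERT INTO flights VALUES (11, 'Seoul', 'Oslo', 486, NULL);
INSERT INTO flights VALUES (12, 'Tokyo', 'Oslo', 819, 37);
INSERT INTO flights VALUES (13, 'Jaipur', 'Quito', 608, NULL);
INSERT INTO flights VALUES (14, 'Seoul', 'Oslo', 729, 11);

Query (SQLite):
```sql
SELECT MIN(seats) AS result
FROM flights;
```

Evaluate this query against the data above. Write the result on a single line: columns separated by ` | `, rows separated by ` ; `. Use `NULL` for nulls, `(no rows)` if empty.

All seats values: [41, 27, 48, 16, NULL, 9, 14, 9, NULL, NULL, NULL, 37, NULL, 11].
MIN of non-NULL values = 9.

9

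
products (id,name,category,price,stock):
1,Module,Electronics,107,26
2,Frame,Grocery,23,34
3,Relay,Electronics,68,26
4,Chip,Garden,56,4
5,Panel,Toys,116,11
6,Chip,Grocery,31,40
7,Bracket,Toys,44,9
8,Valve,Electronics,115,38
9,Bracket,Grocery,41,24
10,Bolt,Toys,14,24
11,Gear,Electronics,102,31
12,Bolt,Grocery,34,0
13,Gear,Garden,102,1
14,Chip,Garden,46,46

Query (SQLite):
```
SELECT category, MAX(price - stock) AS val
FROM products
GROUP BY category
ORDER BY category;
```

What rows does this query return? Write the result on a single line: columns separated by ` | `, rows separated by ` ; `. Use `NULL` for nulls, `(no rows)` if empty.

For each row compute price - stock.
Group by category; take MAX of the expression per group.
  Electronics: ids {1, 3, 8, 11} → MAX(price - stock)=81
  Garden: ids {4, 13, 14} → MAX(price - stock)=101
  Grocery: ids {2, 6, 9, 12} → MAX(price - stock)=34
  Toys: ids {5, 7, 10} → MAX(price - stock)=105

Electronics | 81 ; Garden | 101 ; Grocery | 34 ; Toys | 105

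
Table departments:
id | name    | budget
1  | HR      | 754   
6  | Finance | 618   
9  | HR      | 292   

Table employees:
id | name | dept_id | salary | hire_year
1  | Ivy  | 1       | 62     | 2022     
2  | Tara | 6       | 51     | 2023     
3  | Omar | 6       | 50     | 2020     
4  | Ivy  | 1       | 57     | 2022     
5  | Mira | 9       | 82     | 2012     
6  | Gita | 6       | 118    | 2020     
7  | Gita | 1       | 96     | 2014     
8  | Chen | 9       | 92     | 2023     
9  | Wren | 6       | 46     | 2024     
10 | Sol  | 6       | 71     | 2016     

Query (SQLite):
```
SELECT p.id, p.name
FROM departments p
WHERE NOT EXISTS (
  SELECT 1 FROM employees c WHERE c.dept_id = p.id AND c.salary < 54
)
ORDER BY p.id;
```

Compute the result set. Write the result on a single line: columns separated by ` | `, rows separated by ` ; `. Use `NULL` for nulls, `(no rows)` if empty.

For each departments row, check whether any employees with matching dept_id has salary < 54.
Keep rows where that is false.

1 | HR ; 9 | HR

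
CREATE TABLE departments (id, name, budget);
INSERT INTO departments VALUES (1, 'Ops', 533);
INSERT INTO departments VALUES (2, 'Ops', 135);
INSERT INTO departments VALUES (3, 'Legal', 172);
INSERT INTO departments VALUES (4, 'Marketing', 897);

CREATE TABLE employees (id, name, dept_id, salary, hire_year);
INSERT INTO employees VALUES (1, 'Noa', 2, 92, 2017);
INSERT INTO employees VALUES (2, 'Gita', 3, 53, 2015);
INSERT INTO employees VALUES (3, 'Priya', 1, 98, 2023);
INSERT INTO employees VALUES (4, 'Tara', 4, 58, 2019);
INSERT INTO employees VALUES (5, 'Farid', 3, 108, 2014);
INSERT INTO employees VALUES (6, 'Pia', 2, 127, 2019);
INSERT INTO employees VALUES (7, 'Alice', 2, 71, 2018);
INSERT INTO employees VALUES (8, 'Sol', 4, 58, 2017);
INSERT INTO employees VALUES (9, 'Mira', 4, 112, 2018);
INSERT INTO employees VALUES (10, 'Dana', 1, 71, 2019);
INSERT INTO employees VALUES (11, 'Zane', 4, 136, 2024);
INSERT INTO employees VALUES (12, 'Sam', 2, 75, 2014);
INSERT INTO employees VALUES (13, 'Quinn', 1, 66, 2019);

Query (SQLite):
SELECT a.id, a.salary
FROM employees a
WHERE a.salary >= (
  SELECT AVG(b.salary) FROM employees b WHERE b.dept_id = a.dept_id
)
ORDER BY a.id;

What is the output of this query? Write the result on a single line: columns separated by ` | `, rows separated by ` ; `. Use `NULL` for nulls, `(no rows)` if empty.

1 | 92 ; 3 | 98 ; 5 | 108 ; 6 | 127 ; 9 | 112 ; 11 | 136

For each employees row a, compute AVG(salary) over rows sharing a.dept_id.
Keep row a if a.salary >= that per-group AVG.
  dept_id=1: AVG(salary) = 78.333333
  dept_id=2: AVG(salary) = 91.25
  dept_id=3: AVG(salary) = 80.5
  dept_id=4: AVG(salary) = 91.0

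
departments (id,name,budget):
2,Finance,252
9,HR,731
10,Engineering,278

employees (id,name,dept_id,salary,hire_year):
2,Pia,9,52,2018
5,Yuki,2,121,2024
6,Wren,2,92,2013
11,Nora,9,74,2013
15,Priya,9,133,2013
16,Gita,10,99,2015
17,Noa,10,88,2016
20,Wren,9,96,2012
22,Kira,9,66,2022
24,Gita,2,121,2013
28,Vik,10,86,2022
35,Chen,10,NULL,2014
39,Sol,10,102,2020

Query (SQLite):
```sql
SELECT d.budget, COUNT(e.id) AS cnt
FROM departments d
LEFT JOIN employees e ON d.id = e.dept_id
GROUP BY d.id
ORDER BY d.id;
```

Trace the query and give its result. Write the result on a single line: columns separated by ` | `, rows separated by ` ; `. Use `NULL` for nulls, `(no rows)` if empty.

252 | 3 ; 731 | 5 ; 278 | 5

LEFT JOIN keeps every departments row; unmatched ones get NULL for employees columns.
Group by departments.id and compute COUNT(e.id). COUNT(col) of an all-NULL group is 0.
  2: ids {5, 6, 24} → COUNT(e.id)=3
  9: ids {2, 11, 15, 20, 22} → COUNT(e.id)=5
  10: ids {16, 17, 28, 35, 39} → COUNT(e.id)=5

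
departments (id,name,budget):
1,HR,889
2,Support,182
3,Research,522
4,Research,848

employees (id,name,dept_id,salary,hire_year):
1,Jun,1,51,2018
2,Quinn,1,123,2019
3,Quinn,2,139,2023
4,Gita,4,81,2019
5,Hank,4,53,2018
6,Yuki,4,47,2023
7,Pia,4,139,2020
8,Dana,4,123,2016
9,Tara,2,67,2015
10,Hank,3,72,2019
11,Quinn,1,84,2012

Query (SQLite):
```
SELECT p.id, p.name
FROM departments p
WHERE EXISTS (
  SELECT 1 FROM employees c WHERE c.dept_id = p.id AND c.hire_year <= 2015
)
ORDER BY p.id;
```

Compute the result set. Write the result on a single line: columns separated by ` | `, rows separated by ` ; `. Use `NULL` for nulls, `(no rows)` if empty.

1 | HR ; 2 | Support

For each departments row, check whether any employees with matching dept_id has hire_year <= 2015.
Keep rows where that is true.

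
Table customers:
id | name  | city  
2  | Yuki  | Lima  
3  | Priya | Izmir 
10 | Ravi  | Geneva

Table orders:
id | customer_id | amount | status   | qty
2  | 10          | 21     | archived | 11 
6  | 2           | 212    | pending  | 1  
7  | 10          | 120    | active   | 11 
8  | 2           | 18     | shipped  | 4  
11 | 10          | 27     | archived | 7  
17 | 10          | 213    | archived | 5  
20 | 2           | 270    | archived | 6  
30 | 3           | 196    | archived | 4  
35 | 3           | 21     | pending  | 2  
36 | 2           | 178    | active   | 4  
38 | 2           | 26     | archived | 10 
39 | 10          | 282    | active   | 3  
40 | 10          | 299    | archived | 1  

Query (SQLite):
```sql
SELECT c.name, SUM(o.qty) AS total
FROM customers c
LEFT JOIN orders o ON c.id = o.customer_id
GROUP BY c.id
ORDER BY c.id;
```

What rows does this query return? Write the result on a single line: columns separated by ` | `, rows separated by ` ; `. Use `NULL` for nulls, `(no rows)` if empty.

LEFT JOIN keeps every customers row; unmatched ones get NULL for orders columns.
Group by customers.id and compute SUM(o.qty). SUM over an all-NULL group is NULL.
  2: ids {6, 8, 20, 36, 38} → SUM(o.qty)=25
  3: ids {30, 35} → SUM(o.qty)=6
  10: ids {2, 7, 11, 17, 39, 40} → SUM(o.qty)=38

Yuki | 25 ; Priya | 6 ; Ravi | 38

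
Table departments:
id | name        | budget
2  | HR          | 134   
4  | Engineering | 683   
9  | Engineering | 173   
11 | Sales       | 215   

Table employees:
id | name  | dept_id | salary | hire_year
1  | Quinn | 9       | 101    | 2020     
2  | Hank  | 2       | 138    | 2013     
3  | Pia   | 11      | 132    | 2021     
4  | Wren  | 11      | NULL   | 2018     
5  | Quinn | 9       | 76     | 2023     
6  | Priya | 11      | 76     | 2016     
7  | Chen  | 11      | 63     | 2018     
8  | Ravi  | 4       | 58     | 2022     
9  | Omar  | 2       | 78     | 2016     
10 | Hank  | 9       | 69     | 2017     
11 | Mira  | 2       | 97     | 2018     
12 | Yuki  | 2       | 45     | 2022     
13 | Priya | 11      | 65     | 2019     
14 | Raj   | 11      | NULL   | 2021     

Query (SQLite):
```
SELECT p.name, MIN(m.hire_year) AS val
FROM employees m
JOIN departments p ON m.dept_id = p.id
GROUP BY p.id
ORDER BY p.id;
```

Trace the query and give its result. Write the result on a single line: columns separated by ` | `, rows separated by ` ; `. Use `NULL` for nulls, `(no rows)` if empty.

Join each employees row to its departments via dept_id.
Group joined rows by departments.id; compute MIN(m.hire_year) per group.
  2: ids {2, 9, 11, 12} → MIN(m.hire_year)=2013
  4: ids {8} → MIN(m.hire_year)=2022
  9: ids {1, 5, 10} → MIN(m.hire_year)=2017
  11: ids {3, 4, 6, 7, 13, 14} → MIN(m.hire_year)=2016

HR | 2013 ; Engineering | 2022 ; Engineering | 2017 ; Sales | 2016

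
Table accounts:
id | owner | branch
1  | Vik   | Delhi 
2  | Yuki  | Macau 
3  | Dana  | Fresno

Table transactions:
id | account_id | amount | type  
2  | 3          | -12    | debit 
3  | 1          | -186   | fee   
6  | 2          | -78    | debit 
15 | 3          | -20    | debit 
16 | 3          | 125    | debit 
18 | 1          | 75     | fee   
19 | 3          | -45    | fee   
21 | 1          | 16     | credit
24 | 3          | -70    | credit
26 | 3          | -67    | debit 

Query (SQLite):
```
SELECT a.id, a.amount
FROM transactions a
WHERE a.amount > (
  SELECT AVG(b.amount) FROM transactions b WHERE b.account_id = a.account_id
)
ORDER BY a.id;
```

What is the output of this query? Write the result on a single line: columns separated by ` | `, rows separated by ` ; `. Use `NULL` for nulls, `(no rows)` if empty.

2 | -12 ; 16 | 125 ; 18 | 75 ; 21 | 16

For each transactions row a, compute AVG(amount) over rows sharing a.account_id.
Keep row a if a.amount > that per-group AVG.
  account_id=1: AVG(amount) = -31.666667
  account_id=2: AVG(amount) = -78.0
  account_id=3: AVG(amount) = -14.833333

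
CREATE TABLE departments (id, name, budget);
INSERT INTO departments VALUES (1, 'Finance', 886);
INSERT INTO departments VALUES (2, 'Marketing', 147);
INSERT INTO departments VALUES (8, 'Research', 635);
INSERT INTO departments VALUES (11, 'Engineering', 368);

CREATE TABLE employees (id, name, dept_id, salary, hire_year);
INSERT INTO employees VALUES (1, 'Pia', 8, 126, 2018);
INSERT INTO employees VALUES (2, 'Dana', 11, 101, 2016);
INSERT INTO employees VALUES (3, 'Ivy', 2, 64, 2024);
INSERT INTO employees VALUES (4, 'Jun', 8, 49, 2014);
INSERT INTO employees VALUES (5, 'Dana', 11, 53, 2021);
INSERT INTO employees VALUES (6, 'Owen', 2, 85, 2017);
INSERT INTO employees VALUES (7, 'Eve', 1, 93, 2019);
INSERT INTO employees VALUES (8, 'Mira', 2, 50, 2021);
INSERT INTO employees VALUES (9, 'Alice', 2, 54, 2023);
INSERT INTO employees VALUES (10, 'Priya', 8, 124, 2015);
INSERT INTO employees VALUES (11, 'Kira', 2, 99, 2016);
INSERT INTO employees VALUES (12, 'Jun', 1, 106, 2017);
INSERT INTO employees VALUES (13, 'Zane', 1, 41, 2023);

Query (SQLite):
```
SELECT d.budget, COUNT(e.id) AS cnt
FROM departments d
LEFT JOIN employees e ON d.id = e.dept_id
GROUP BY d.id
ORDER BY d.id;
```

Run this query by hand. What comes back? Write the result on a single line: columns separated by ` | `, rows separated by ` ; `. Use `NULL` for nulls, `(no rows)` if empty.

LEFT JOIN keeps every departments row; unmatched ones get NULL for employees columns.
Group by departments.id and compute COUNT(e.id). COUNT(col) of an all-NULL group is 0.
  1: ids {7, 12, 13} → COUNT(e.id)=3
  2: ids {3, 6, 8, 9, 11} → COUNT(e.id)=5
  8: ids {1, 4, 10} → COUNT(e.id)=3
  11: ids {2, 5} → COUNT(e.id)=2

886 | 3 ; 147 | 5 ; 635 | 3 ; 368 | 2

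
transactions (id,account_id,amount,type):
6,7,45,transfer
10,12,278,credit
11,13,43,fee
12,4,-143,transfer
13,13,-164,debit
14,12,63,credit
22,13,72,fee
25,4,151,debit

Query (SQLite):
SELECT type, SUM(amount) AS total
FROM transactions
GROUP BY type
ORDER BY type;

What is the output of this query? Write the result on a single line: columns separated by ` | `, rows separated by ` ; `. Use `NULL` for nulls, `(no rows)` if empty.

Partition transactions by type; compute SUM(amount) within each group.
  credit: ids {10, 14} → SUM(amount)=341
  debit: ids {13, 25} → SUM(amount)=-13
  fee: ids {11, 22} → SUM(amount)=115
  transfer: ids {6, 12} → SUM(amount)=-98

credit | 341 ; debit | -13 ; fee | 115 ; transfer | -98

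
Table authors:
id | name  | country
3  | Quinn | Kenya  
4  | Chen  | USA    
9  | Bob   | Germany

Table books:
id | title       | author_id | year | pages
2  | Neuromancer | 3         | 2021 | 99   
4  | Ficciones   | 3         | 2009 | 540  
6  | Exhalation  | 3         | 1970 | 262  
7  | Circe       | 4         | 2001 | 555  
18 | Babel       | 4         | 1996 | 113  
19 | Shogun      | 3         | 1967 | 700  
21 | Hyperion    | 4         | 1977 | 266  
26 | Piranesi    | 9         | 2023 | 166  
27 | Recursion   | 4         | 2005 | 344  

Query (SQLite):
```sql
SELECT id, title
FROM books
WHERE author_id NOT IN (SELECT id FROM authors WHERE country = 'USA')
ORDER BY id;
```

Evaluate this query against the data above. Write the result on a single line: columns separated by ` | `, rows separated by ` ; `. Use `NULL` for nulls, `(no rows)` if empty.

Inner query: authors.id where country = 'USA'.
Outer: keep books rows whose author_id is not in that set.
Inner query → {4}

2 | Neuromancer ; 4 | Ficciones ; 6 | Exhalation ; 19 | Shogun ; 26 | Piranesi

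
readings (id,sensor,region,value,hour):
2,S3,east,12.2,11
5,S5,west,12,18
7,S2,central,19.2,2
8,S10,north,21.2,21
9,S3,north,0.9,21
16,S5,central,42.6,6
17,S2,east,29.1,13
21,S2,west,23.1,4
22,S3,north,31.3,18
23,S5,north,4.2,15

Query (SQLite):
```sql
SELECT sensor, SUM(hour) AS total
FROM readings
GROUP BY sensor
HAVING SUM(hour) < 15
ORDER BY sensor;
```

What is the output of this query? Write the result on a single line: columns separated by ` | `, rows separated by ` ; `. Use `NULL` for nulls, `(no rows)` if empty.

(no rows)

Partition readings by sensor; compute SUM(hour) within each group.
HAVING: keep groups where SUM(hour) < 15.
  S10: ids {8} → SUM(hour)=21
  S2: ids {7, 17, 21} → SUM(hour)=19
  S3: ids {2, 9, 22} → SUM(hour)=50
  S5: ids {5, 16, 23} → SUM(hour)=39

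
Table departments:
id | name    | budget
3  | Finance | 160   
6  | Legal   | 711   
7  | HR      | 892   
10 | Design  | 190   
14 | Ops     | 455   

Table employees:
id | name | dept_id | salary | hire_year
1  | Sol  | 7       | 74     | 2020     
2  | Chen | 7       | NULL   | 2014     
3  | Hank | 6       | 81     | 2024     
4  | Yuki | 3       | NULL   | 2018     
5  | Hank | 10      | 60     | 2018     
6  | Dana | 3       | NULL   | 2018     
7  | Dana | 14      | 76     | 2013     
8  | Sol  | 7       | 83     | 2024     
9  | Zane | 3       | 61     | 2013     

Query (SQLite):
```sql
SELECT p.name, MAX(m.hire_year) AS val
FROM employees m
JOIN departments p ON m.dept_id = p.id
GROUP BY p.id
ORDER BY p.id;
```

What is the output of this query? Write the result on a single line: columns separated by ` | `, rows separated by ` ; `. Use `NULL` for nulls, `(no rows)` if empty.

Join each employees row to its departments via dept_id.
Group joined rows by departments.id; compute MAX(m.hire_year) per group.
  3: ids {4, 6, 9} → MAX(m.hire_year)=2018
  6: ids {3} → MAX(m.hire_year)=2024
  7: ids {1, 2, 8} → MAX(m.hire_year)=2024
  10: ids {5} → MAX(m.hire_year)=2018
  14: ids {7} → MAX(m.hire_year)=2013

Finance | 2018 ; Legal | 2024 ; HR | 2024 ; Design | 2018 ; Ops | 2013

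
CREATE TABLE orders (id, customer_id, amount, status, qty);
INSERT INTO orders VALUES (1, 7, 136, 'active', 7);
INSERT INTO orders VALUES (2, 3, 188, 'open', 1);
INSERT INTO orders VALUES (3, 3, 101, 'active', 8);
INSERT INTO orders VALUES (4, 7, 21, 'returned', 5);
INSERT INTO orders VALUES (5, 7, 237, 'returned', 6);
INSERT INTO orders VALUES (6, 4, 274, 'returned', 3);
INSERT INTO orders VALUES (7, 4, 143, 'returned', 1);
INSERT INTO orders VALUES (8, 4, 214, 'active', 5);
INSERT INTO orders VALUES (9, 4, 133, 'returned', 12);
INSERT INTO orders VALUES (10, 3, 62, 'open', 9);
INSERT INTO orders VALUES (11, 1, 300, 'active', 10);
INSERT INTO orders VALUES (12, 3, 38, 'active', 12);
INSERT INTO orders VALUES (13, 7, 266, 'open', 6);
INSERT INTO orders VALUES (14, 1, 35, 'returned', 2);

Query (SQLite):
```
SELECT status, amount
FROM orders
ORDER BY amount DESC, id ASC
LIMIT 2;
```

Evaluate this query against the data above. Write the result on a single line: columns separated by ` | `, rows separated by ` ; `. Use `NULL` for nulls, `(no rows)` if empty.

Sort by amount desc, tiebreak id asc: (300, id=11), (274, id=6), (266, id=13), (237, id=5), (214, id=8) …. Take first 2.

active | 300 ; returned | 274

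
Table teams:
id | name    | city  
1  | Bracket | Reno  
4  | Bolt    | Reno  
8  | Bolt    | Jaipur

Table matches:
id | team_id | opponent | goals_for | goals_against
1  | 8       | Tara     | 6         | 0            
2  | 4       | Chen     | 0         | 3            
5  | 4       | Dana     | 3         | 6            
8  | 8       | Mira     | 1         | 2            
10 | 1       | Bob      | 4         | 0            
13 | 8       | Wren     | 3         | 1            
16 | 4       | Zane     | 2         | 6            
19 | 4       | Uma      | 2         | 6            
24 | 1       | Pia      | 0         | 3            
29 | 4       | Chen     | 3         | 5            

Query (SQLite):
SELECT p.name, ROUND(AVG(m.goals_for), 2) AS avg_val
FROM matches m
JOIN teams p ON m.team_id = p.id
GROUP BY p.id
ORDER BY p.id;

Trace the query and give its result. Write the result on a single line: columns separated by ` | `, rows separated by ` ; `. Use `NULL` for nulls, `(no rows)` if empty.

Join each matches row to its teams via team_id.
Group joined rows by teams.id; compute ROUND(AVG(m.goals_for), 2) per group.
  1: ids {10, 24} → ROUND(AVG(m.goals_for), 2)=2
  4: ids {2, 5, 16, 19, 29} → ROUND(AVG(m.goals_for), 2)=2
  8: ids {1, 8, 13} → ROUND(AVG(m.goals_for), 2)=3.33

Bracket | 2 ; Bolt | 2 ; Bolt | 3.33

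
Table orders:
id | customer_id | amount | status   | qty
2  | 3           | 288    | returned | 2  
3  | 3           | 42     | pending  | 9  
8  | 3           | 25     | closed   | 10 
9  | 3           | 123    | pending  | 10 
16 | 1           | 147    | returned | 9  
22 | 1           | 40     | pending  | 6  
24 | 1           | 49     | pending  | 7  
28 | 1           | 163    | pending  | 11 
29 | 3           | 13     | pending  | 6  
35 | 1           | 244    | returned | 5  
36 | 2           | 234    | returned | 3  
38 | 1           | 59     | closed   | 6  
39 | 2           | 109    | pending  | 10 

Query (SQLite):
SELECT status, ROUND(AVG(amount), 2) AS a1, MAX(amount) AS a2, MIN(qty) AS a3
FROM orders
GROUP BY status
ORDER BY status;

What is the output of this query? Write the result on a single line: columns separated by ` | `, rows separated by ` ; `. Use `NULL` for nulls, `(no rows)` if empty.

Group orders by status.
Per group compute: ROUND(AVG(amount), 2), MAX(amount), MIN(qty).
  closed: ids {8, 38} → ROUND(AVG(amount), 2)=42, MAX(amount)=59, MIN(qty)=6
  pending: ids {3, 9, 22, 24, 28, 29, 39} → ROUND(AVG(amount), 2)=77, MAX(amount)=163, MIN(qty)=6
  returned: ids {2, 16, 35, 36} → ROUND(AVG(amount), 2)=228.25, MAX(amount)=288, MIN(qty)=2

closed | 42 | 59 | 6 ; pending | 77 | 163 | 6 ; returned | 228.25 | 288 | 2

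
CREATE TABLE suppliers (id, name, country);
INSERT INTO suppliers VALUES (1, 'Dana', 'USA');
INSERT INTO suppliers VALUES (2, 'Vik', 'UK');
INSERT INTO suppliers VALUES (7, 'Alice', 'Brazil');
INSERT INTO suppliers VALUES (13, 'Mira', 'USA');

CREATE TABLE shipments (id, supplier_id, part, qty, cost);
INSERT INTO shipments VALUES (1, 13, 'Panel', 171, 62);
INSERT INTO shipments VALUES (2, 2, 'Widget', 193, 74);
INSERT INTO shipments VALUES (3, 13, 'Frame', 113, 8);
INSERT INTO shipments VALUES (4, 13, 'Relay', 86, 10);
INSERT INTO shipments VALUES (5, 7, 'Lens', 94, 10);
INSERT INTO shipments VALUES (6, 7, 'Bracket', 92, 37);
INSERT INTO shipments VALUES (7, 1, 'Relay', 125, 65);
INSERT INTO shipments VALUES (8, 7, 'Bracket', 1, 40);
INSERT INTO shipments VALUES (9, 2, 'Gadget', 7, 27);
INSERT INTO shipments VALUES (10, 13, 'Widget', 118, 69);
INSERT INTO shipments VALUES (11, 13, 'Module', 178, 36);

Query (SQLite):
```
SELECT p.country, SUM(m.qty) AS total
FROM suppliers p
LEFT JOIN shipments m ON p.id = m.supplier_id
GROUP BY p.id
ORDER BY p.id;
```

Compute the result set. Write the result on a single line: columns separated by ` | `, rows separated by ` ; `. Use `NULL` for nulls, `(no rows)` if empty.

USA | 125 ; UK | 200 ; Brazil | 187 ; USA | 666

LEFT JOIN keeps every suppliers row; unmatched ones get NULL for shipments columns.
Group by suppliers.id and compute SUM(m.qty). SUM over an all-NULL group is NULL.
  1: ids {7} → SUM(m.qty)=125
  2: ids {2, 9} → SUM(m.qty)=200
  7: ids {5, 6, 8} → SUM(m.qty)=187
  13: ids {1, 3, 4, 10, 11} → SUM(m.qty)=666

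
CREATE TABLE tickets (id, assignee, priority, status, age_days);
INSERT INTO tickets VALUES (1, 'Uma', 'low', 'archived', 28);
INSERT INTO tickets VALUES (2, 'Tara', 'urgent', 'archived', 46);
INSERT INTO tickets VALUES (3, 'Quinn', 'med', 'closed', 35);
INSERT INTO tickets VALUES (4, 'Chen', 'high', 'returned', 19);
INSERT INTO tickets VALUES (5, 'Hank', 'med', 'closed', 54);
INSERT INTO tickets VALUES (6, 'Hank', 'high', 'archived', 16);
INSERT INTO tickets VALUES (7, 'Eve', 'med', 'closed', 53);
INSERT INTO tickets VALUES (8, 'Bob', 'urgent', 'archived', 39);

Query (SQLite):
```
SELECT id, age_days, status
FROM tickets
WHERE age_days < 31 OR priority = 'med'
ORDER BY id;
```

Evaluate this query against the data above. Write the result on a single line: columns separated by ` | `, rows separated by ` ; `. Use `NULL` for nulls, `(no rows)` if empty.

age_days < 31: ids {1, 4, 6}
priority = 'med': ids {3, 5, 7}
Combine with OR.

1 | 28 | archived ; 3 | 35 | closed ; 4 | 19 | returned ; 5 | 54 | closed ; 6 | 16 | archived ; 7 | 53 | closed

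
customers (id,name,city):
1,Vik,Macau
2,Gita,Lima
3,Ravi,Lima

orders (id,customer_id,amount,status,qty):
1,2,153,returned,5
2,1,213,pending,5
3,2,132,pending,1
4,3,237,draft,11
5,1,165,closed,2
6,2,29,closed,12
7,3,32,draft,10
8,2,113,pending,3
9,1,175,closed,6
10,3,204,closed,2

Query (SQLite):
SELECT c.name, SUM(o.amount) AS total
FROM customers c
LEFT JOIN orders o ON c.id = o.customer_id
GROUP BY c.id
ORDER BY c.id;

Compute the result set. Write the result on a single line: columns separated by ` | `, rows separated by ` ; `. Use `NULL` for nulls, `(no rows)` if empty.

Vik | 553 ; Gita | 427 ; Ravi | 473

LEFT JOIN keeps every customers row; unmatched ones get NULL for orders columns.
Group by customers.id and compute SUM(o.amount). SUM over an all-NULL group is NULL.
  1: ids {2, 5, 9} → SUM(o.amount)=553
  2: ids {1, 3, 6, 8} → SUM(o.amount)=427
  3: ids {4, 7, 10} → SUM(o.amount)=473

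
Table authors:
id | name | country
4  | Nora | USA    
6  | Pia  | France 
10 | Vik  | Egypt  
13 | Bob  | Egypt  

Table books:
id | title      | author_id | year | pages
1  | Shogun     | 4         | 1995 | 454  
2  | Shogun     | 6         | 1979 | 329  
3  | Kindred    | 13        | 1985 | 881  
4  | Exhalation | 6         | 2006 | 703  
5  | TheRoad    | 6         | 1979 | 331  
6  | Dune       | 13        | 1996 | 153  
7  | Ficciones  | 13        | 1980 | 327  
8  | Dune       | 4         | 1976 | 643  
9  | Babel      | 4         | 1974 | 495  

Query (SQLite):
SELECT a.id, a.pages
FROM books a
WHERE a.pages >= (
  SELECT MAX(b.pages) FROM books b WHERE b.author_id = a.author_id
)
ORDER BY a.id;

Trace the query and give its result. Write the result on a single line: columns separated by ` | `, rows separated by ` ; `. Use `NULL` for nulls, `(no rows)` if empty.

For each books row a, compute MAX(pages) over rows sharing a.author_id.
Keep row a if a.pages >= that per-group MAX.
  author_id=4: MAX(pages) = 643
  author_id=6: MAX(pages) = 703
  author_id=13: MAX(pages) = 881

3 | 881 ; 4 | 703 ; 8 | 643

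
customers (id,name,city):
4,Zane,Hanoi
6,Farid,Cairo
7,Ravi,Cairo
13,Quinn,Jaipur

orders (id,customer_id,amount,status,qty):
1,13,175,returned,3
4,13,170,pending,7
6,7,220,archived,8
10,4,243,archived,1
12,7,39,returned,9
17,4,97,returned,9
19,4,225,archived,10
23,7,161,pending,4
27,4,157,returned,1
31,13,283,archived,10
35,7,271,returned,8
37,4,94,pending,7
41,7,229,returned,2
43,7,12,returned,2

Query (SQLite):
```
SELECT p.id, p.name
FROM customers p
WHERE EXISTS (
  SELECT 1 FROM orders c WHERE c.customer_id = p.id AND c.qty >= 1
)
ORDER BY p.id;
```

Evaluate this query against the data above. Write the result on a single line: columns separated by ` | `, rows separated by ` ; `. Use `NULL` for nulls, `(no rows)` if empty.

For each customers row, check whether any orders with matching customer_id has qty >= 1.
Keep rows where that is true.

4 | Zane ; 7 | Ravi ; 13 | Quinn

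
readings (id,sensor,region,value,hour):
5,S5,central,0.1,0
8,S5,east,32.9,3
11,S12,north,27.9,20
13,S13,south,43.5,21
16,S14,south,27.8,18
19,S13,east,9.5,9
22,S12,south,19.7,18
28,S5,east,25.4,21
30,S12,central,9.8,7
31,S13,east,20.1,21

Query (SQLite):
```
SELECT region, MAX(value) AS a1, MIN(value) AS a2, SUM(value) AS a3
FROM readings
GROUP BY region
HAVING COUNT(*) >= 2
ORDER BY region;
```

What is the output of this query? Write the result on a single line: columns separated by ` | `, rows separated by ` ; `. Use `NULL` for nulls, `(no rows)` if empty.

Group readings by region.
Per group compute: MAX(value), MIN(value), SUM(value).
HAVING: drop groups with fewer than 2 rows.
  central: ids {5, 30} → MAX(value)=9.8, MIN(value)=0.1, SUM(value)=9.9
  east: ids {8, 19, 28, 31} → MAX(value)=32.9, MIN(value)=9.5, SUM(value)=87.9
  north: ids {11} → MAX(value)=27.9, MIN(value)=27.9, SUM(value)=27.9
  south: ids {13, 16, 22} → MAX(value)=43.5, MIN(value)=19.7, SUM(value)=91

central | 9.8 | 0.1 | 9.9 ; east | 32.9 | 9.5 | 87.9 ; south | 43.5 | 19.7 | 91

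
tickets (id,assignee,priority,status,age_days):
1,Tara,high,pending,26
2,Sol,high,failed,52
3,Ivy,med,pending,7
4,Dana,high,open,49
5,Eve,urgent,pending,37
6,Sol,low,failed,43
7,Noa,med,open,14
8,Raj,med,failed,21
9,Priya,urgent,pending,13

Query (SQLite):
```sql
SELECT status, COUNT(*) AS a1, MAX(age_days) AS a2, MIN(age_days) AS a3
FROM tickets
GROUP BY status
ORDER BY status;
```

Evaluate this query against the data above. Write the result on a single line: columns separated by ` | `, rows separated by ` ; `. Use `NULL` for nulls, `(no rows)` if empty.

failed | 3 | 52 | 21 ; open | 2 | 49 | 14 ; pending | 4 | 37 | 7

Group tickets by status.
Per group compute: COUNT(*), MAX(age_days), MIN(age_days).
  failed: ids {2, 6, 8} → COUNT(*)=3, MAX(age_days)=52, MIN(age_days)=21
  open: ids {4, 7} → COUNT(*)=2, MAX(age_days)=49, MIN(age_days)=14
  pending: ids {1, 3, 5, 9} → COUNT(*)=4, MAX(age_days)=37, MIN(age_days)=7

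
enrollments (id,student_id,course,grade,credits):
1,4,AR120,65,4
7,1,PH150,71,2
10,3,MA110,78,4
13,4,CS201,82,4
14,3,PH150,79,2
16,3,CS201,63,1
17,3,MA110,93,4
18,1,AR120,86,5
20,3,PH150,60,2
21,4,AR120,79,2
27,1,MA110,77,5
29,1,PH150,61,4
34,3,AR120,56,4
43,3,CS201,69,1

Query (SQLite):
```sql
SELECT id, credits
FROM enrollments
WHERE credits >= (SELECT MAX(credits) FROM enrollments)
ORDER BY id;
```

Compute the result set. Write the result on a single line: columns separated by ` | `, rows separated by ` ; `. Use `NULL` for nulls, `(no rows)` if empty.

18 | 5 ; 27 | 5

Scalar subquery: MAX(credits) over all enrollments rows = 5.
Keep rows where credits >= that value.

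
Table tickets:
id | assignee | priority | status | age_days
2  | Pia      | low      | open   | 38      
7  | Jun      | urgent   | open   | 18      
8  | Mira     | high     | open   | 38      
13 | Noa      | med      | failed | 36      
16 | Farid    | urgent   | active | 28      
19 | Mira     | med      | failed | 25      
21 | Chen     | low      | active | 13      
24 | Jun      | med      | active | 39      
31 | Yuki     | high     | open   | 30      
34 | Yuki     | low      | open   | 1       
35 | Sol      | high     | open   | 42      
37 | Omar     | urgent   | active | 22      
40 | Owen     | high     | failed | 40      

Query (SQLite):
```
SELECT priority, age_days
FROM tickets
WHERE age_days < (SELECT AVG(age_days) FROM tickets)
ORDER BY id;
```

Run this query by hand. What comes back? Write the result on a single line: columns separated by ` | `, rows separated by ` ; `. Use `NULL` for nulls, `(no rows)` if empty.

Scalar subquery: AVG(age_days) over all tickets rows = 28.461538 (≈; comparison uses full precision).
Keep rows where age_days < that value.

urgent | 18 ; urgent | 28 ; med | 25 ; low | 13 ; low | 1 ; urgent | 22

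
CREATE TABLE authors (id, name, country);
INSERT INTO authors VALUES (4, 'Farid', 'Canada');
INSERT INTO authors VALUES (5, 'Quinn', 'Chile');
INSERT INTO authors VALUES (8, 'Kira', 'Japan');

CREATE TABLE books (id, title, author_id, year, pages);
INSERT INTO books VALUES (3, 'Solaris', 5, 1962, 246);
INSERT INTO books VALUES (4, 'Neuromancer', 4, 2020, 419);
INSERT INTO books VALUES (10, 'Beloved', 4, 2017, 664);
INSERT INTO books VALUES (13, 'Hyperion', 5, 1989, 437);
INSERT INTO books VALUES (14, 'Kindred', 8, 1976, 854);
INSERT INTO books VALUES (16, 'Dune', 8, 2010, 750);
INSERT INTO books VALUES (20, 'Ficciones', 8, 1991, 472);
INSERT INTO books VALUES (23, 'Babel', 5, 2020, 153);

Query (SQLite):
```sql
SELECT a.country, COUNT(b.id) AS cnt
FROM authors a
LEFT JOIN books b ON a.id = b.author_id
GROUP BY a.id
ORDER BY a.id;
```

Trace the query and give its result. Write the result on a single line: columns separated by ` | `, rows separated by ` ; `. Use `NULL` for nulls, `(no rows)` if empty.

Canada | 2 ; Chile | 3 ; Japan | 3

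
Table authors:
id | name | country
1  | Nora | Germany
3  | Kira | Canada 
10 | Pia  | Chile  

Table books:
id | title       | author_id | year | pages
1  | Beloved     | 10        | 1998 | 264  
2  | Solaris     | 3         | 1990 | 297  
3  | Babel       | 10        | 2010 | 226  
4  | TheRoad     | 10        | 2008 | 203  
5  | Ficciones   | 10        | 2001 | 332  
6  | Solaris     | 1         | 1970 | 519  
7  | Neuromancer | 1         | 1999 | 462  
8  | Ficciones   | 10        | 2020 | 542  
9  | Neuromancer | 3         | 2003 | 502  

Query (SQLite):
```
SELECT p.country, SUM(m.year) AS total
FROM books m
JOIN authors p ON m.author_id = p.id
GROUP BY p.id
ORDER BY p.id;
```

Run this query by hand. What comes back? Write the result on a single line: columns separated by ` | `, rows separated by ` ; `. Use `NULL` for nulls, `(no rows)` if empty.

Join each books row to its authors via author_id.
Group joined rows by authors.id; compute SUM(m.year) per group.
  1: ids {6, 7} → SUM(m.year)=3969
  3: ids {2, 9} → SUM(m.year)=3993
  10: ids {1, 3, 4, 5, 8} → SUM(m.year)=10037

Germany | 3969 ; Canada | 3993 ; Chile | 10037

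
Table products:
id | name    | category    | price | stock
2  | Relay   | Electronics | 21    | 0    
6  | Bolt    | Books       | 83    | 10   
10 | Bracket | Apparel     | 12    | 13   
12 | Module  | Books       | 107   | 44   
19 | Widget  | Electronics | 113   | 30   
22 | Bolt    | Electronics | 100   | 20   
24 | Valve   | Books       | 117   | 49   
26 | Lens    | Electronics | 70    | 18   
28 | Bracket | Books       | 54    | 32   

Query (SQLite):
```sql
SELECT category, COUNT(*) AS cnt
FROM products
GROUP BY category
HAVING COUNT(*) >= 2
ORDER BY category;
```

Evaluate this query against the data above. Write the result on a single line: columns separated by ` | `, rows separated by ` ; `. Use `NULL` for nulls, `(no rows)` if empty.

Books | 4 ; Electronics | 4

Partition products by category; compute COUNT(*) within each group.
HAVING: keep groups with count ≥ 2.
  Apparel: ids {10} → COUNT(*)=1
  Books: ids {6, 12, 24, 28} → COUNT(*)=4
  Electronics: ids {2, 19, 22, 26} → COUNT(*)=4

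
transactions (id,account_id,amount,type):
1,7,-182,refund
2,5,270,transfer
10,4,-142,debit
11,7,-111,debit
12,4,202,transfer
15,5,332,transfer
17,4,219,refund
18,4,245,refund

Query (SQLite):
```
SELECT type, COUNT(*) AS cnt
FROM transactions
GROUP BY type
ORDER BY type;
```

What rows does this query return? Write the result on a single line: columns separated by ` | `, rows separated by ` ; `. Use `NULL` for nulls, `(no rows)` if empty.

Partition transactions by type; compute COUNT(*) within each group.
  debit: ids {10, 11} → COUNT(*)=2
  refund: ids {1, 17, 18} → COUNT(*)=3
  transfer: ids {2, 12, 15} → COUNT(*)=3

debit | 2 ; refund | 3 ; transfer | 3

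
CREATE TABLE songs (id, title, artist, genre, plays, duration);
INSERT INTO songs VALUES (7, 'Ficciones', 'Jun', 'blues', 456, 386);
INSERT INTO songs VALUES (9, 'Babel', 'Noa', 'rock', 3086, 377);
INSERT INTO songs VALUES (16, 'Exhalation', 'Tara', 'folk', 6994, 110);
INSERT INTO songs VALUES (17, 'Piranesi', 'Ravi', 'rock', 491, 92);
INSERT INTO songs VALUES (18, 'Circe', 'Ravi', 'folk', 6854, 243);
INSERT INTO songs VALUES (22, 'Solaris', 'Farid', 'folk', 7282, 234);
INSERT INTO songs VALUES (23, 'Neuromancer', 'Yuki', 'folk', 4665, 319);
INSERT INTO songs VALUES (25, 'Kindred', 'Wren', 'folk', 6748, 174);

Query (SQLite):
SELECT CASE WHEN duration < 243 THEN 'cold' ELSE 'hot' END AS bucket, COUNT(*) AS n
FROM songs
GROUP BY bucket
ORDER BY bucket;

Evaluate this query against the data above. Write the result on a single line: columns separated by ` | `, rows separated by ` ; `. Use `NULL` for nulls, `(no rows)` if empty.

Bucket rows by duration < 243 → 'cold' else 'hot'; count each bucket.

cold | 4 ; hot | 4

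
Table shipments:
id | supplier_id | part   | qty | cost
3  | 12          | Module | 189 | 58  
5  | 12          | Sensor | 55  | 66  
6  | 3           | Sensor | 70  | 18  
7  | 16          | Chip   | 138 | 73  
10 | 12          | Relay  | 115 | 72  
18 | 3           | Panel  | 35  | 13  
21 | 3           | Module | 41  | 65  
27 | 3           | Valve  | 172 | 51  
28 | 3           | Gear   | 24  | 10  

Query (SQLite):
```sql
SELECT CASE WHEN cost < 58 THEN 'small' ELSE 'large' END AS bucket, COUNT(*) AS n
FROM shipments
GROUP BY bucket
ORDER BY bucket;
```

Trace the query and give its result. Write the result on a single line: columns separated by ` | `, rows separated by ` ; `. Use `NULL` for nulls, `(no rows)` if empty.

Bucket rows by cost < 58 → 'small' else 'large'; count each bucket.

large | 5 ; small | 4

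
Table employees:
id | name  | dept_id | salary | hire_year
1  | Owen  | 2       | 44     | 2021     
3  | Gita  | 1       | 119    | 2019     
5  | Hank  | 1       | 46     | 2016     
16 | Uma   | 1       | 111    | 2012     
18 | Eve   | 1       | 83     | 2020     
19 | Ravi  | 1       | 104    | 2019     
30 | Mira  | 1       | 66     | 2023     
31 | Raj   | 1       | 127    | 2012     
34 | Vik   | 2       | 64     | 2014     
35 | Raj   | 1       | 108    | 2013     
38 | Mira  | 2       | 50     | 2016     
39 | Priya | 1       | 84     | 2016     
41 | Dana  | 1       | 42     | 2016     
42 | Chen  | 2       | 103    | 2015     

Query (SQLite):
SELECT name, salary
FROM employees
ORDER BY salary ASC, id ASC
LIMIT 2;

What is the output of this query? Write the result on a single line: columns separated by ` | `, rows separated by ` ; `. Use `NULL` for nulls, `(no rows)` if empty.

Sort by salary asc, tiebreak id asc: (42, id=41), (44, id=1), (46, id=5), (50, id=38), (64, id=34) …. Take first 2.

Dana | 42 ; Owen | 44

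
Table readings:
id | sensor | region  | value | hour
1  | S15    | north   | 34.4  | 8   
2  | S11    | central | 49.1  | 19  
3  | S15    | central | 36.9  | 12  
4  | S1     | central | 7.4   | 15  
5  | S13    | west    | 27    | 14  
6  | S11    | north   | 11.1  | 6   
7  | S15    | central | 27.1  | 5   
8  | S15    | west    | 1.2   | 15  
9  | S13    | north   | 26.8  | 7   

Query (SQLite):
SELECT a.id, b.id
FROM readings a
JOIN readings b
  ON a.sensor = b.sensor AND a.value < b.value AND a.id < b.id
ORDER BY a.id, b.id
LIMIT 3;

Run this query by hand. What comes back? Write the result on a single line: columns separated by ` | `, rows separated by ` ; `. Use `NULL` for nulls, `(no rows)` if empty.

Pairs (a,b) with same sensor, a.value < b.value, a.id < b.id.
sensor groups: S1:{4} S11:{2,6} S13:{5,9} S15:{1,3,7,8}
Ordered by (a.id, b.id); first 3.

1 | 3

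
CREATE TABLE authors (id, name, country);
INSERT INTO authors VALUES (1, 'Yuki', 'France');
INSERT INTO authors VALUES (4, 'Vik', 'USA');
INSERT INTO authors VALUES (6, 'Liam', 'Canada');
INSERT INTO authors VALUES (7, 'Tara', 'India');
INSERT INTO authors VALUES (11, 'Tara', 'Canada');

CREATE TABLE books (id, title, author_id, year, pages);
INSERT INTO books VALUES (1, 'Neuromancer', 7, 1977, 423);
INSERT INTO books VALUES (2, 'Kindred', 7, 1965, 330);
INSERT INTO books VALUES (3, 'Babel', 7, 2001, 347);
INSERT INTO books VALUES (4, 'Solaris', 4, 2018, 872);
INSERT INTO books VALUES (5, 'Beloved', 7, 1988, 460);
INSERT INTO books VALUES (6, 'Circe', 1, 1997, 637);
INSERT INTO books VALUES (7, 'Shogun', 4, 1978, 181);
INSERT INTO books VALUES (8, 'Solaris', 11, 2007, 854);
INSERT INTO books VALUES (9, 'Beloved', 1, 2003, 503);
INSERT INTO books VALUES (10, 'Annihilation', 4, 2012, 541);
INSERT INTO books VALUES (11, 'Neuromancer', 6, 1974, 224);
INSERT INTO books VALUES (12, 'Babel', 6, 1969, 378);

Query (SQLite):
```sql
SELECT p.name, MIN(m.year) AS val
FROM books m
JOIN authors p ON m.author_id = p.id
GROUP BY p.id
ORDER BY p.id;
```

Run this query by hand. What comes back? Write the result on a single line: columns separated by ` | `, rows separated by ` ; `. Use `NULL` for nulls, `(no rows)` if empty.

Join each books row to its authors via author_id.
Group joined rows by authors.id; compute MIN(m.year) per group.
  1: ids {6, 9} → MIN(m.year)=1997
  4: ids {4, 7, 10} → MIN(m.year)=1978
  6: ids {11, 12} → MIN(m.year)=1969
  7: ids {1, 2, 3, 5} → MIN(m.year)=1965
  11: ids {8} → MIN(m.year)=2007

Yuki | 1997 ; Vik | 1978 ; Liam | 1969 ; Tara | 1965 ; Tara | 2007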